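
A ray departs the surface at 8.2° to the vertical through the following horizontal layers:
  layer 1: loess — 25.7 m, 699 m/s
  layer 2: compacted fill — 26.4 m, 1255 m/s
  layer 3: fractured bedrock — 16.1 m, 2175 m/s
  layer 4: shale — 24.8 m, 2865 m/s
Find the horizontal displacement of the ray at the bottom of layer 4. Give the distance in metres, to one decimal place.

36.5 m

Apply Snell's law at each interface; in layer i the horizontal offset is hᵢ·tan θᵢ.
Layer 1: θ = 8.20°; offset = 25.7·tan 8.20° = 3.703 m.
Layer 2: sin θ = 1255·sin 8.2°/699 = 0.2561, θ = 14.84°; offset = 26.4·tan 14.84° = 6.994 m.
Layer 3: sin θ = 2175·sin 8.2°/699 = 0.4438, θ = 26.35°; offset = 16.1·tan 26.35° = 7.973 m.
Layer 4: sin θ = 2865·sin 8.2°/699 = 0.5846, θ = 35.77°; offset = 24.8·tan 35.77° = 17.869 m.
Total horizontal offset = 36.540 m.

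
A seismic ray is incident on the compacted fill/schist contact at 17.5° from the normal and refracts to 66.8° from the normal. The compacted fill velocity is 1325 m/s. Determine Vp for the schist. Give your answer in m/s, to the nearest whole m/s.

sin 17.5° = 0.3007; sin 66.8° = 0.9191.
V₂ = V₁·(sin θ₂/sin θ₁) = 1325·(0.9191/0.3007) = 4049.99 m/s.

4050 m/s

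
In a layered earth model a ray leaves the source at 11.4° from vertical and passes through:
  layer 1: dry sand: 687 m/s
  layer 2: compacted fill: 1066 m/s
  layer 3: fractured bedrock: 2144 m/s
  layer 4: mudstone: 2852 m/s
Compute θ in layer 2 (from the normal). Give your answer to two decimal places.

17.86°

Ray parameter p = sin 11.4° / 687 = 2.8771e-04 s/m.
sin θ_2 = p·V_2 = 2.8771e-04 × 1066 = 0.3067.
θ_2 = arcsin 0.3067 = 17.86°.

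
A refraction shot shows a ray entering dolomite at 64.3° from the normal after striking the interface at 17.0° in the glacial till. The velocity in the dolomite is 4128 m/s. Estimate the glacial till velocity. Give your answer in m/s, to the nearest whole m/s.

sin 17.0° = 0.2924; sin 64.3° = 0.9011.
V₁ = V₂·(sin θ₁/sin θ₂) = 4128·(0.2924/0.9011) = 1339.41 m/s.

1339 m/s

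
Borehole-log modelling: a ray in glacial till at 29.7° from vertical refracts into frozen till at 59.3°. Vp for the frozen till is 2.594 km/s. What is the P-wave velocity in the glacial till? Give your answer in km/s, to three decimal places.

sin 29.7° = 0.4955; sin 59.3° = 0.8599.
V₁ = V₂·(sin θ₁/sin θ₂) = 2.594·(0.4955/0.8599) = 1.495 km/s.

1.495 km/s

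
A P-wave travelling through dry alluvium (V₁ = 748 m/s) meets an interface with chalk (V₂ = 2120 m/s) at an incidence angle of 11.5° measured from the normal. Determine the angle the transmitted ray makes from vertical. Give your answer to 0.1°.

Snell's law: sin θ₂ = (V₂/V₁)·sin θ₁ = (2120/748)·sin 11.5° = 0.5651.
θ₂ = arcsin 0.5651 = 34.41° from the normal.

34.4°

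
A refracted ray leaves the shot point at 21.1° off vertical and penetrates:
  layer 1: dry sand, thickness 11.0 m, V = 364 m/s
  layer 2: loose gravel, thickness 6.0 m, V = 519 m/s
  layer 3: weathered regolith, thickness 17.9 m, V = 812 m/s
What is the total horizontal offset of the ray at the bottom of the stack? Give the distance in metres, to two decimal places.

Apply Snell's law at each interface; in layer i the horizontal offset is hᵢ·tan θᵢ.
Layer 1: θ = 21.10°; offset = 11.0·tan 21.10° = 4.2445 m.
Layer 2: sin θ = 519·sin 21.1°/364 = 0.5133, θ = 30.88°; offset = 6.0·tan 30.88° = 3.5886 m.
Layer 3: sin θ = 812·sin 21.1°/364 = 0.8031, θ = 53.42°; offset = 17.9·tan 53.42° = 24.1237 m.
Total horizontal offset = 31.9568 m.

31.96 m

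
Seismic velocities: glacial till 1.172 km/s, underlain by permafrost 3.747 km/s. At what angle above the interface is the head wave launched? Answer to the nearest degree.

72°

Critical incidence: sin θ_c = V₁/V₂ = 1.172/3.747 = 0.3128.
θ_c = arcsin 0.3128 = 18.23°.
Measured from the interface: 90° − 18.23° = 71.77°.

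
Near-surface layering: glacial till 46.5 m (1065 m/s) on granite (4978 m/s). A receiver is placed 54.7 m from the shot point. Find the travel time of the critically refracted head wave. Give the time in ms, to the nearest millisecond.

t = x/V₂ + 2h·√(V₂²−V₁²)/(V₁V₂).
√(V₂²−V₁²) = √(4978²−1065²) = 4862.7 m/s; delay term = 2·46.5·4862.7/(1065·4978) = 0.08530 s.
t = 54.7/4978 + 0.08530 = 0.09629 s.

96 ms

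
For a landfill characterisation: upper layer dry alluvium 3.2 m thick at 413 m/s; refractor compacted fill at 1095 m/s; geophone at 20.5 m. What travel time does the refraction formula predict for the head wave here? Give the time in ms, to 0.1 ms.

33.1 ms

θ_c = arcsin(V₁/V₂) = arcsin(413/1095) = 22.16°, cos θ_c = 0.9261.
Intercept time tᵢ = 2h cos θ_c / V₁ = 2·3.2·0.9261/413 = 0.01435 s.
t = x/V₂ + tᵢ = 20.5/1095 + 0.01435 = 0.03307 s.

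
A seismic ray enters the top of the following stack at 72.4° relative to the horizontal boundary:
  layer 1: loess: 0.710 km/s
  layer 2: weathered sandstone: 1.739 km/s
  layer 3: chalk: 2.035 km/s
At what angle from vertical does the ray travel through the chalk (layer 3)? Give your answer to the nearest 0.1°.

60.1°

From the normal: θ₁ = 90° − 72.4° = 17.6°.
Snell's law across each interface conserves sin θ / V, so sin θ_3 = V_3·sin θ₁/V₁.
sin θ_3 = 2.035 × sin 17.6° / 0.710 = 0.8667.
θ_3 = 60.07° from the vertical.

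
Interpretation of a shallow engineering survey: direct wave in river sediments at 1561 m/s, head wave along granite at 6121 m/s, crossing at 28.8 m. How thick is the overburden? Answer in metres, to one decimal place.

x_cross = 2h·√((V₂+V₁)/(V₂−V₁)) → h = x_cross / (2·√((V₂+V₁)/(V₂−V₁))).
√((V₂+V₁)/(V₂−V₁)) = √((6121+1561)/(6121−1561)) = 1.2979.
h = 28.8 / (2·1.2979) = 11.09 m.

11.1 m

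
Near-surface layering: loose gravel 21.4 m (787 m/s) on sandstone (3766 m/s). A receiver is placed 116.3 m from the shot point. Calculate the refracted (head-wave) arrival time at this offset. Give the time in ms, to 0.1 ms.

84.1 ms

t = x/V₂ + 2h·√(V₂²−V₁²)/(V₁V₂).
√(V₂²−V₁²) = √(3766²−787²) = 3682.9 m/s; delay term = 2·21.4·3682.9/(787·3766) = 0.05318 s.
t = 116.3/3766 + 0.05318 = 0.08406 s.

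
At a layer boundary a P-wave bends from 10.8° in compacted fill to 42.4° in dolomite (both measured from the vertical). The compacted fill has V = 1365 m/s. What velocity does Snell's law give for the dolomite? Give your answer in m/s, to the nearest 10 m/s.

4910 m/s

Snell's law: sin 10.8°/V₁ = sin 42.4°/V₂.
V₂ = V₁·sin 42.4°/sin 10.8° = 1365 × 3.5986 = 4912.03 m/s.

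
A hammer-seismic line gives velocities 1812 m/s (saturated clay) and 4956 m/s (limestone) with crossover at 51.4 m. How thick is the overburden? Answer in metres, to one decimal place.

17.5 m

h = (x_cross/2)·√((V₂−V₁)/(V₂+V₁)).
(V₂−V₁)/(V₂+V₁) = (4956−1812)/(4956+1812) = 0.4645; √ = 0.6816.
h = (51.4/2)·0.6816 = 17.52 m.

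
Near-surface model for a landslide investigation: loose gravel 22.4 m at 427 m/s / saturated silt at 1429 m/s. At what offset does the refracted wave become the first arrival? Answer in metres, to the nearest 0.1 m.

θ_c = arcsin(427/1429) = 17.39°, so cos θ_c = 0.9543 and tᵢ = 2h cos θ_c/V₁ = 0.1001 s.
At crossover x/V₁ = x/V₂ + tᵢ ⇒ x = tᵢ/(1/V₁ − 1/V₂) = 0.10012/(2.3419e-03 − 6.9979e-04) = 60.97 m.

61.0 m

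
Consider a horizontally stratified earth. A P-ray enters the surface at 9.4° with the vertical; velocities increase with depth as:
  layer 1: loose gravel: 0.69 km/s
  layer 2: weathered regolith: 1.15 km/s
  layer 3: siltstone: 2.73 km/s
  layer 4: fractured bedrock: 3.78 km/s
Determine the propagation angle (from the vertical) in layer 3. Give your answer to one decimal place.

40.3°

Ray parameter p = sin 9.4° / 0.69 = 2.3670e-01 s/km.
sin θ_3 = p·V_3 = 2.3670e-01 × 2.73 = 0.6462.
θ_3 = 40.26° from the vertical.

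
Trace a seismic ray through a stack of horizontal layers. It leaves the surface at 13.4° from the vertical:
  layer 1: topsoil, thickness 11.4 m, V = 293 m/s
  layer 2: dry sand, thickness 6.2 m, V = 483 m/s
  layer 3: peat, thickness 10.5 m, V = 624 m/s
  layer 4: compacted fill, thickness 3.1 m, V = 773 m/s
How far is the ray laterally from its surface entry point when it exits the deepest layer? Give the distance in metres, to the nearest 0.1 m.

13.6 m

Apply Snell's law at each interface; in layer i the horizontal offset is hᵢ·tan θᵢ.
Layer 1: θ = 13.40°; offset = 11.4·tan 13.40° = 2.716 m.
Layer 2: sin θ = 483·sin 13.4°/293 = 0.3820, θ = 22.46°; offset = 6.2·tan 22.46° = 2.563 m.
Layer 3: sin θ = 624·sin 13.4°/293 = 0.4936, θ = 29.57°; offset = 10.5·tan 29.57° = 5.959 m.
Layer 4: sin θ = 773·sin 13.4°/293 = 0.6114, θ = 37.69°; offset = 3.1·tan 37.69° = 2.395 m.
Summing the layer offsets gives 13.633 m.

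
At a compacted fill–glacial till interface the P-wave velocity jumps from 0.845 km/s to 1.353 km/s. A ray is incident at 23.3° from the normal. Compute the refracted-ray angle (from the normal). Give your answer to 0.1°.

39.3°

sin θ₁/V₁ = sin θ₂/V₂ ⇒ sin θ₂ = 1.353·sin 23.3°/0.845 = 1.353·0.3955/0.845 = 0.6333.
θ₂ = arcsin 0.6333 = 39.30° from the normal.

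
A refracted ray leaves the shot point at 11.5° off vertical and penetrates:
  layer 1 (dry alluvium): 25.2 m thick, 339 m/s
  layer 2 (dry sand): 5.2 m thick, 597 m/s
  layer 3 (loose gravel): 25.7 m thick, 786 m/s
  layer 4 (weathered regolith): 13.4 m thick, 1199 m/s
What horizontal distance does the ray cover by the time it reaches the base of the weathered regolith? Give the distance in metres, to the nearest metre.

34 m

Ray parameter p = sin 11.5° / 339 m/s = 5.8811e-04 s/m.
Layer 1: θ = 11.50°; offset = 25.2·tan 11.50° = 5.127 m.
Layer 2: sin θ = p·597 = 0.3511 → θ = 20.55°; offset = 5.2·tan 20.55° = 1.950 m.
Layer 3: sin θ = p·786 = 0.4623 → θ = 27.53°; offset = 25.7·tan 27.53° = 13.397 m.
Layer 4: sin θ = p·1199 = 0.7051 → θ = 44.84°; offset = 13.4·tan 44.84° = 13.326 m.
Summing the layer offsets gives 33.800 m.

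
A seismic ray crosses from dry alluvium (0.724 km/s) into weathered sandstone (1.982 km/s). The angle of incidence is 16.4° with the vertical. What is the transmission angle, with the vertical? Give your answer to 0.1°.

50.6°

sin θ₁/V₁ = sin θ₂/V₂ ⇒ sin θ₂ = 1.982·sin 16.4°/0.724 = 1.982·0.2823/0.724 = 0.7729.
θ₂ = sin⁻¹(0.7729) = 50.62° (from vertical).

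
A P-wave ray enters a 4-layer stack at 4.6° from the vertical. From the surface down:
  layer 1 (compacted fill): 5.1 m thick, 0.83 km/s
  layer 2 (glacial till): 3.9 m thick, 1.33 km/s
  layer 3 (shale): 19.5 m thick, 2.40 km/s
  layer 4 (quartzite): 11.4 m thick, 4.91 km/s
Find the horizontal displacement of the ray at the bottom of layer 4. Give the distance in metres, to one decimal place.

11.7 m

p = sin θ₁/V₁ = sin 4.6°/0.83 = 9.6625e-02 s/km is conserved through the stack.
Layer 1: θ = 4.60°; offset = 5.1·tan 4.60° = 0.410 m.
Layer 2: sin θ = p·1.33 = 0.1285 → θ = 7.38°; offset = 3.9·tan 7.38° = 0.505 m.
Layer 3: sin θ = p·2.40 = 0.2319 → θ = 13.41°; offset = 19.5·tan 13.41° = 4.649 m.
Layer 4: sin θ = p·4.91 = 0.4744 → θ = 28.32°; offset = 11.4·tan 28.32° = 6.144 m.
Summing the layer offsets gives 11.708 m.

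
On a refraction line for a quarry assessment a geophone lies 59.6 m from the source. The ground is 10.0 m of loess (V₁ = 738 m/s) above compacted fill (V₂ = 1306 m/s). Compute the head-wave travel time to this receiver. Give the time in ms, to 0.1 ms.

68.0 ms

t = x/V₂ + 2h·√(V₂²−V₁²)/(V₁V₂).
√(V₂²−V₁²) = √(1306²−738²) = 1077.5 m/s; delay term = 2·10.0·1077.5/(738·1306) = 0.02236 s.
t = 59.6/1306 + 0.02236 = 0.06799 s.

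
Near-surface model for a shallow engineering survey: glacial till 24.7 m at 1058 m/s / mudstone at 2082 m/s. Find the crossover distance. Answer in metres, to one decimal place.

86.5 m

θ_c = arcsin(1058/2082) = 30.54°, so cos θ_c = 0.8613 and tᵢ = 2h cos θ_c/V₁ = 0.0402 s.
At crossover x/V₁ = x/V₂ + tᵢ ⇒ x = tᵢ/(1/V₁ − 1/V₂) = 0.04021/(9.4518e-04 − 4.8031e-04) = 86.51 m.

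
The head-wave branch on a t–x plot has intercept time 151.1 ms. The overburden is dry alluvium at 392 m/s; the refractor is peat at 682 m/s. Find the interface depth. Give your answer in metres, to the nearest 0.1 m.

36.2 m

h = tᵢ·V₁·V₂ / (2·√(V₂²−V₁²)).
√(V₂²−V₁²) = √(682² − 392²) = 558.1 m/s.
h = 0.1511 s × 392 × 682 / (2 × 558.1) = 36.19 m.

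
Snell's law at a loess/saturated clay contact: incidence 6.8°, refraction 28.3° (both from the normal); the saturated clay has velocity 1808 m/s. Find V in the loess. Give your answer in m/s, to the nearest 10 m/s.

450 m/s

sin 6.8° = 0.1184; sin 28.3° = 0.4741.
V₁ = V₂·(sin θ₁/sin θ₂) = 1808·(0.1184/0.4741) = 451.55 m/s.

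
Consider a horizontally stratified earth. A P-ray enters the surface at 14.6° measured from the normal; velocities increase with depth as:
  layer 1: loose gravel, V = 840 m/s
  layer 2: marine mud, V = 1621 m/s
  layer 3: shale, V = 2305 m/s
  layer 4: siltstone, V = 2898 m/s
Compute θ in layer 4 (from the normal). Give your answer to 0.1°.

Ray parameter p = sin 14.6° / 840 = 3.0008e-04 s/m.
sin θ_4 = p·V_4 = 3.0008e-04 × 2898 = 0.8696.
θ_4 = 60.42° from the vertical.

60.4°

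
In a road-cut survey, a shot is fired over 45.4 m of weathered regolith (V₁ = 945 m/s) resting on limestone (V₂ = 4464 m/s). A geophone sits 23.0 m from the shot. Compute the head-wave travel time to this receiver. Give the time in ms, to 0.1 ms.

θ_c = arcsin(V₁/V₂) = arcsin(945/4464) = 12.22°, cos θ_c = 0.9773.
Intercept time tᵢ = 2h cos θ_c / V₁ = 2·45.4·0.9773/945 = 0.09391 s.
t = x/V₂ + tᵢ = 23.0/4464 + 0.09391 = 0.09906 s.

99.1 ms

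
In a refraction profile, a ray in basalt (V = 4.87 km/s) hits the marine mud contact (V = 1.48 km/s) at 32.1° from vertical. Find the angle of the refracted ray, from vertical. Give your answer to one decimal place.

9.3°

Snell's law: sin θ₂ = (V₂/V₁)·sin θ₁ = (1.48/4.87)·sin 32.1° = 0.1615.
θ₂ = arcsin 0.1615 = 9.29° from the normal.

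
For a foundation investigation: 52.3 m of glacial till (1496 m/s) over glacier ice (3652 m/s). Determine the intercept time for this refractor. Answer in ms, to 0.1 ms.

63.8 ms

tᵢ = 2h·√(V₂²−V₁²)/(V₁V₂).
√(V₂²−V₁²) = √(3652²−1496²) = 3331.5 m/s.
tᵢ = 2·52.3·3331.5/(1496·3652) = 0.06378 s.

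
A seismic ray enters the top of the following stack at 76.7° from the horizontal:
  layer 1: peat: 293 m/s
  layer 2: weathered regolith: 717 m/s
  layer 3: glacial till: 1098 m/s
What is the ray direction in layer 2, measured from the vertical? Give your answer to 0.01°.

34.26°

From the normal: θ₁ = 90° − 76.7° = 13.3°.
Snell's law across each interface conserves sin θ / V, so sin θ_2 = V_2·sin θ₁/V₁.
sin θ_2 = 717 × sin 13.3° / 293 = 0.5630.
θ_2 = 34.26° from the vertical.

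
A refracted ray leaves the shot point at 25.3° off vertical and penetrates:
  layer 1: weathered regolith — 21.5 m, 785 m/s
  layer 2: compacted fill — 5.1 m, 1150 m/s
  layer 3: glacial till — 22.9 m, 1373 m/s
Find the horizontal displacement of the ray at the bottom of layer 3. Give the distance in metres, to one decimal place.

Apply Snell's law at each interface; in layer i the horizontal offset is hᵢ·tan θᵢ.
Layer 1: θ = 25.30°; offset = 21.5·tan 25.30° = 10.163 m.
Layer 2: sin θ = 1150·sin 25.3°/785 = 0.6261, θ = 38.76°; offset = 5.1·tan 38.76° = 4.095 m.
Layer 3: sin θ = 1373·sin 25.3°/785 = 0.7475, θ = 48.37°; offset = 22.9·tan 48.37° = 25.767 m.
Summing the layer offsets gives 40.025 m.

40.0 m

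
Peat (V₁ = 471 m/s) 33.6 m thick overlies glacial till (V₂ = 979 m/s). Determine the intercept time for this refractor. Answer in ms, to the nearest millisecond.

tᵢ = 2h·√(V₂²−V₁²)/(V₁V₂).
√(V₂²−V₁²) = √(979²−471²) = 858.3 m/s.
tᵢ = 2·33.6·858.3/(471·979) = 0.12508 s.

125 ms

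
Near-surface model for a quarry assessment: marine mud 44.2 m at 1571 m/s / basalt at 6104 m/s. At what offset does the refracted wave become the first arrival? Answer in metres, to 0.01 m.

θ_c = arcsin(1571/6104) = 14.91°, so cos θ_c = 0.9663 and tᵢ = 2h cos θ_c/V₁ = 0.0544 s.
At crossover x/V₁ = x/V₂ + tᵢ ⇒ x = tᵢ/(1/V₁ − 1/V₂) = 0.05437/(6.3654e-04 − 1.6383e-04) = 115.03 m.

115.03 m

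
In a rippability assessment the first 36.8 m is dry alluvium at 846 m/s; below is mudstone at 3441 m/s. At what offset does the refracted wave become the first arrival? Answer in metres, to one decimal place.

θ_c = arcsin(846/3441) = 14.23°, so cos θ_c = 0.9693 and tᵢ = 2h cos θ_c/V₁ = 0.0843 s.
At crossover x/V₁ = x/V₂ + tᵢ ⇒ x = tᵢ/(1/V₁ − 1/V₂) = 0.08433/(1.1820e-03 − 2.9061e-04) = 94.60 m.

94.6 m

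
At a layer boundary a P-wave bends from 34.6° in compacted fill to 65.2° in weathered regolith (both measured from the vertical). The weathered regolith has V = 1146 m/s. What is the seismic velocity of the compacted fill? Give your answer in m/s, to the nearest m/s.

Snell's law: sin 34.6°/V₁ = sin 65.2°/V₂.
V₁ = V₂·sin 34.6°/sin 65.2° = 1146 × 0.6255 = 716.86 m/s.

717 m/s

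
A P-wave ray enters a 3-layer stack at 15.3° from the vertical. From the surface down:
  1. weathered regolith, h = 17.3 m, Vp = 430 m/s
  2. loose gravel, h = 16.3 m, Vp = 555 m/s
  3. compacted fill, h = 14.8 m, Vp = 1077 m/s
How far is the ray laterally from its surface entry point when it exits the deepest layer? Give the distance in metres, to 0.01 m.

Apply Snell's law at each interface; in layer i the horizontal offset is hᵢ·tan θᵢ.
Layer 1: θ = 15.30°; offset = 17.3·tan 15.30° = 4.7327 m.
Layer 2: sin θ = 555·sin 15.3°/430 = 0.3406, θ = 19.91°; offset = 16.3·tan 19.91° = 5.9045 m.
Layer 3: sin θ = 1077·sin 15.3°/430 = 0.6609, θ = 41.37°; offset = 14.8·tan 41.37° = 13.0339 m.
Summing the layer offsets gives 23.6711 m.

23.67 m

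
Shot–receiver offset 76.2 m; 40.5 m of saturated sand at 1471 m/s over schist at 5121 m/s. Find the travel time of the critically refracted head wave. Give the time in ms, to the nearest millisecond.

θ_c = arcsin(V₁/V₂) = arcsin(1471/5121) = 16.69°, cos θ_c = 0.9579.
Intercept time tᵢ = 2h cos θ_c / V₁ = 2·40.5·0.9579/1471 = 0.05274 s.
t = x/V₂ + tᵢ = 76.2/5121 + 0.05274 = 0.06762 s.

68 ms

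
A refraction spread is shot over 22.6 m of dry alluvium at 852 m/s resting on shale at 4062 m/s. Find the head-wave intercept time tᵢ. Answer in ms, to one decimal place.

51.9 ms

tᵢ = 2h·√(V₂²−V₁²)/(V₁V₂).
√(V₂²−V₁²) = √(4062²−852²) = 3971.6 m/s.
tᵢ = 2·22.6·3971.6/(852·4062) = 0.05187 s.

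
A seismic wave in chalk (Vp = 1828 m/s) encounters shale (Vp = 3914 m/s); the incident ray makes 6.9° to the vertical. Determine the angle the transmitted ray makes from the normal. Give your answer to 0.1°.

14.9°

Snell's law: sin θ₂ = (V₂/V₁)·sin θ₁ = (3914/1828)·sin 6.9° = 0.2572.
θ₂ = arcsin 0.2572 = 14.91° from the normal.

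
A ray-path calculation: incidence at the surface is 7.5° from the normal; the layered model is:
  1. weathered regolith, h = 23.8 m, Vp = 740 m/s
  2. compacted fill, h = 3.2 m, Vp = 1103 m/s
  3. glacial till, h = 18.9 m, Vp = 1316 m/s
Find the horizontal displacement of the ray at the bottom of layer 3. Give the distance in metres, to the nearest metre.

Apply Snell's law at each interface; in layer i the horizontal offset is hᵢ·tan θᵢ.
Layer 1: θ = 7.50°; offset = 23.8·tan 7.50° = 3.133 m.
Layer 2: sin θ = 1103·sin 7.5°/740 = 0.1946, θ = 11.22°; offset = 3.2·tan 11.22° = 0.635 m.
Layer 3: sin θ = 1316·sin 7.5°/740 = 0.2321, θ = 13.42°; offset = 18.9·tan 13.42° = 4.510 m.
Summing the layer offsets gives 8.278 m.

8 m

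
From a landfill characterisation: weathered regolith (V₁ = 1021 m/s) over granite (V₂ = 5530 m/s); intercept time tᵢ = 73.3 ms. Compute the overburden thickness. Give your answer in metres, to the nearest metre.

h = tᵢ·V₁·V₂ / (2·√(V₂²−V₁²)).
√(V₂²−V₁²) = √(5530² − 1021²) = 5434.9 m/s.
h = 0.0733 s × 1021 × 5530 / (2 × 5434.9) = 38.07 m.

38 m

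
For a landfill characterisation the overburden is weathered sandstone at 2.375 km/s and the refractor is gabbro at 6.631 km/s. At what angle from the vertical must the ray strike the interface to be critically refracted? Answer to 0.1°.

Critical incidence: sin θ_c = V₁/V₂ = 2.375/6.631 = 0.3582.
θ_c = arcsin 0.3582 = 20.99°.

21.0°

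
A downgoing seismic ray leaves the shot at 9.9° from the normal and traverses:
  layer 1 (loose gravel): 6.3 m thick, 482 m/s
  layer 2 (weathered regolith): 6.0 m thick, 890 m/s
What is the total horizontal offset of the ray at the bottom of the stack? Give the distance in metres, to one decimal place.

3.1 m

p = sin θ₁/V₁ = sin 9.9°/482 = 3.5670e-04 s/m is conserved through the stack.
Layer 1: θ = 9.90°; offset = 6.3·tan 9.90° = 1.100 m.
Layer 2: sin θ = p·890 = 0.3175 → θ = 18.51°; offset = 6.0·tan 18.51° = 2.009 m.
Summing the layer offsets gives 3.108 m.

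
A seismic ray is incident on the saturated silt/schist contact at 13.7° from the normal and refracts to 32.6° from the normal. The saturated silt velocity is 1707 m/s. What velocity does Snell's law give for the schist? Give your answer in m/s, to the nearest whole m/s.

sin 13.7° = 0.2368; sin 32.6° = 0.5388.
V₂ = V₁·(sin θ₂/sin θ₁) = 1707·(0.5388/0.2368) = 3883.17 m/s.

3883 m/s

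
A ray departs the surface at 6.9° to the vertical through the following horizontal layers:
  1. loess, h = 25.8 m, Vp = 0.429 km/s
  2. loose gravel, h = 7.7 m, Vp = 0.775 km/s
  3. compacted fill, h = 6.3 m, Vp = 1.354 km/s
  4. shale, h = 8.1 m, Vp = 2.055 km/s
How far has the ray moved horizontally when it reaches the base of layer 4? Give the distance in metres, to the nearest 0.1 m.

13.1 m

Apply Snell's law at each interface; in layer i the horizontal offset is hᵢ·tan θᵢ.
Layer 1: θ = 6.90°; offset = 25.8·tan 6.90° = 3.122 m.
Layer 2: sin θ = 0.775·sin 6.9°/0.429 = 0.2170, θ = 12.53°; offset = 7.7·tan 12.53° = 1.712 m.
Layer 3: sin θ = 1.354·sin 6.9°/0.429 = 0.3792, θ = 22.28°; offset = 6.3·tan 22.28° = 2.582 m.
Layer 4: sin θ = 2.055·sin 6.9°/0.429 = 0.5755, θ = 35.13°; offset = 8.1·tan 35.13° = 5.700 m.
Summing the layer offsets gives 13.115 m.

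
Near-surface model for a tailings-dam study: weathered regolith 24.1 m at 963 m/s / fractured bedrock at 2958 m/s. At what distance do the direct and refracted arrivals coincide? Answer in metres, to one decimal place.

θ_c = arcsin(963/2958) = 19.00°, so cos θ_c = 0.9455 and tᵢ = 2h cos θ_c/V₁ = 0.0473 s.
At crossover x/V₁ = x/V₂ + tᵢ ⇒ x = tᵢ/(1/V₁ − 1/V₂) = 0.04733/(1.0384e-03 − 3.3807e-04) = 67.57 m.

67.6 m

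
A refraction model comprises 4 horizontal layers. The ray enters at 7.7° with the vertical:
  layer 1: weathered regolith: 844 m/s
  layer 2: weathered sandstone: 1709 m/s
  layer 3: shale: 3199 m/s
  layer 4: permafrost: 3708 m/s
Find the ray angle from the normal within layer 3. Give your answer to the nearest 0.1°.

30.5°

Snell's law across each interface conserves sin θ / V, so sin θ_3 = V_3·sin θ₁/V₁.
sin θ_3 = 3199 × sin 7.7° / 844 = 0.5078.
θ_3 = arcsin 0.5078 = 30.52°.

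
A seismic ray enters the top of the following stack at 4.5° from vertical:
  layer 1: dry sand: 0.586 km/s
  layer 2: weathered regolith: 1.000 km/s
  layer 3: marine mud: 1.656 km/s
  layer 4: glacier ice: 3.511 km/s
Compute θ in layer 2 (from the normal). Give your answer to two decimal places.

Snell's law across each interface conserves sin θ / V, so sin θ_2 = V_2·sin θ₁/V₁.
sin θ_2 = 1.000 × sin 4.5° / 0.586 = 0.1339.
θ_2 = 7.69° from the vertical.

7.69°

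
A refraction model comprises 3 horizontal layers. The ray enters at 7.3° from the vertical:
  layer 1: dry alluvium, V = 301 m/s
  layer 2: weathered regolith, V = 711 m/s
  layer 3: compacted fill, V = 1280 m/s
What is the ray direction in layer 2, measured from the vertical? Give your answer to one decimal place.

17.5°

Ray parameter p = sin 7.3° / 301 = 4.2214e-04 s/m.
sin θ_2 = p·V_2 = 4.2214e-04 × 711 = 0.3001.
θ_2 = arcsin 0.3001 = 17.47°.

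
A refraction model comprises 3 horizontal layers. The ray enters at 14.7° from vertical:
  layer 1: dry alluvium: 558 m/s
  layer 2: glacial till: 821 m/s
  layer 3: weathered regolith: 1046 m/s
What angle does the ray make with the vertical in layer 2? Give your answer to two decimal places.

21.92°

Snell's law across each interface conserves sin θ / V, so sin θ_2 = V_2·sin θ₁/V₁.
sin θ_2 = 821 × sin 14.7° / 558 = 0.3734.
θ_2 = 21.92° from the vertical.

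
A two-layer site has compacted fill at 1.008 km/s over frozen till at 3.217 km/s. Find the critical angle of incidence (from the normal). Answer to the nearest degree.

Critical incidence: sin θ_c = V₁/V₂ = 1.008/3.217 = 0.3133.
θ_c = arcsin 0.3133 = 18.26°.

18°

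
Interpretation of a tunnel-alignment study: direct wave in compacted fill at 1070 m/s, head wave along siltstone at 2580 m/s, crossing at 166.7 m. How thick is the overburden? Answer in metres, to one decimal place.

53.6 m

h = (x_cross/2)·√((V₂−V₁)/(V₂+V₁)).
(V₂−V₁)/(V₂+V₁) = (2580−1070)/(2580+1070) = 0.4137; √ = 0.6432.
h = (166.7/2)·0.6432 = 53.61 m.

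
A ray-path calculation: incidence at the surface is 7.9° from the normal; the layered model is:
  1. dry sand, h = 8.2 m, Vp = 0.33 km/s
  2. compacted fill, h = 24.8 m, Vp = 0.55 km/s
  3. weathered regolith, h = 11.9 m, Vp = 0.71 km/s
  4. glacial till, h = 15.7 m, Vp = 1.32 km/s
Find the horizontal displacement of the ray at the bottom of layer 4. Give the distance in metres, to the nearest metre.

21 m

Apply Snell's law at each interface; in layer i the horizontal offset is hᵢ·tan θᵢ.
Layer 1: θ = 7.90°; offset = 8.2·tan 7.90° = 1.138 m.
Layer 2: sin θ = 0.55·sin 7.9°/0.33 = 0.2291, θ = 13.24°; offset = 24.8·tan 13.24° = 5.836 m.
Layer 3: sin θ = 0.71·sin 7.9°/0.33 = 0.2957, θ = 17.20°; offset = 11.9·tan 17.20° = 3.684 m.
Layer 4: sin θ = 1.32·sin 7.9°/0.33 = 0.5498, θ = 33.35°; offset = 15.7·tan 33.35° = 10.333 m.
Σ offsets = 20.991 m.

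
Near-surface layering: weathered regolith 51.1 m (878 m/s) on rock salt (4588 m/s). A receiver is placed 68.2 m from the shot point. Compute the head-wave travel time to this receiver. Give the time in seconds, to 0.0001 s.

0.1291 s

θ_c = arcsin(V₁/V₂) = arcsin(878/4588) = 11.03°, cos θ_c = 0.9815.
Intercept time tᵢ = 2h cos θ_c / V₁ = 2·51.1·0.9815/878 = 0.11425 s.
t = x/V₂ + tᵢ = 68.2/4588 + 0.11425 = 0.12911 s.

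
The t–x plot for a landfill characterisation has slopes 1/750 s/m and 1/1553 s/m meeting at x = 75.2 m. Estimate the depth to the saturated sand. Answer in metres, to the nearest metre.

22 m

x_cross = 2h·√((V₂+V₁)/(V₂−V₁)) → h = x_cross / (2·√((V₂+V₁)/(V₂−V₁))).
√((V₂+V₁)/(V₂−V₁)) = √((1553+750)/(1553−750)) = 1.6935.
h = 75.2 / (2·1.6935) = 22.20 m.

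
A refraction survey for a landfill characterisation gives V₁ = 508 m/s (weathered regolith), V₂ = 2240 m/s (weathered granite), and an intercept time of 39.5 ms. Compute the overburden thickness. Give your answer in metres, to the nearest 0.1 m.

θ_c = arcsin(508/2240) = 13.11°; cos θ_c = 0.9739.
tᵢ = 2h cos θ_c/V₁ ⇒ h = tᵢ·V₁/(2 cos θ_c) = 0.0395·508/(2·0.9739) = 10.30 m.

10.3 m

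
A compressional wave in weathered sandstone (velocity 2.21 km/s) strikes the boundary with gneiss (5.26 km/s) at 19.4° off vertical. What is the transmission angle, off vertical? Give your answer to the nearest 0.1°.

52.2°

Snell's law: sin θ₂ = (V₂/V₁)·sin θ₁ = (5.26/2.21)·sin 19.4° = 0.7906.
θ₂ = arcsin 0.7906 = 52.24° from the normal.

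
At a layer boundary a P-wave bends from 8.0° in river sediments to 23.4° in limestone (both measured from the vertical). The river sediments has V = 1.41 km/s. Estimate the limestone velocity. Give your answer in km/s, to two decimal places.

4.02 km/s

Snell's law: sin 8.0°/V₁ = sin 23.4°/V₂.
V₂ = V₁·sin 23.4°/sin 8.0° = 1.41 × 2.8536 = 4.02 km/s.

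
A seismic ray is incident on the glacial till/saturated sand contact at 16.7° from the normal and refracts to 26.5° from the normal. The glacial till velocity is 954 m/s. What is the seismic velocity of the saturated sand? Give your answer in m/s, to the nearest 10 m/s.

1480 m/s

Snell's law: sin 16.7°/V₁ = sin 26.5°/V₂.
V₂ = V₁·sin 26.5°/sin 16.7° = 954 × 1.5527 = 1481.32 m/s.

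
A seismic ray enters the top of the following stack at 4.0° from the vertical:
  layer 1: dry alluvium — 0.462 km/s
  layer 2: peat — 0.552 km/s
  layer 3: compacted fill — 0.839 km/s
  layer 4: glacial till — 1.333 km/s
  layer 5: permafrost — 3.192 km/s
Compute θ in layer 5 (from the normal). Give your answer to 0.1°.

Ray parameter p = sin 4.0° / 0.462 = 1.5099e-01 s/km.
sin θ_5 = p·V_5 = 1.5099e-01 × 3.192 = 0.4820.
θ_5 = 28.81° from the vertical.

28.8°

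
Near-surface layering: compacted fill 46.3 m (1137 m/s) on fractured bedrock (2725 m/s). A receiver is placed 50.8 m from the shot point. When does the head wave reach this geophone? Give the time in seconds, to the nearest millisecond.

0.093 s

θ_c = arcsin(V₁/V₂) = arcsin(1137/2725) = 24.66°, cos θ_c = 0.9088.
Intercept time tᵢ = 2h cos θ_c / V₁ = 2·46.3·0.9088/1137 = 0.07401 s.
t = x/V₂ + tᵢ = 50.8/2725 + 0.07401 = 0.09266 s.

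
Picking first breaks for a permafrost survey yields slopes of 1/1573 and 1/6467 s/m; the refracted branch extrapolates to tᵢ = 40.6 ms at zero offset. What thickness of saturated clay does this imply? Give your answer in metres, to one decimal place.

32.9 m

h = tᵢ·V₁·V₂ / (2·√(V₂²−V₁²)).
√(V₂²−V₁²) = √(6467² − 1573²) = 6272.8 m/s.
h = 0.0406 s × 1573 × 6467 / (2 × 6272.8) = 32.92 m.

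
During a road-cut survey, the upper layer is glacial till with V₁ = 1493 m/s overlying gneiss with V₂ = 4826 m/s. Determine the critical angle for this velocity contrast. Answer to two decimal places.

18.02°

At critical incidence the refracted ray runs along the interface (θ₂ = 90°), so sin θ_c = V₁/V₂.
θ_c = arcsin(1493/4826) = arcsin 0.3094 = 18.02°.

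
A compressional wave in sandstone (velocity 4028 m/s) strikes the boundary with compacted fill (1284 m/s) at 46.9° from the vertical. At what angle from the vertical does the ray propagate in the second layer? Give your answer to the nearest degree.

sin θ₁/V₁ = sin θ₂/V₂ ⇒ sin θ₂ = 1284·sin 46.9°/4028 = 1284·0.7302/4028 = 0.2328.
θ₂ = sin⁻¹(0.2328) = 13.46° (from vertical).

13°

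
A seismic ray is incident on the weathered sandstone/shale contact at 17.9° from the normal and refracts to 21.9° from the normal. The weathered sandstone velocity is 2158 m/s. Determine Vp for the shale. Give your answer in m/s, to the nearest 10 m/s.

Snell's law: sin 17.9°/V₁ = sin 21.9°/V₂.
V₂ = V₁·sin 21.9°/sin 17.9° = 2158 × 1.2135 = 2618.81 m/s.

2620 m/s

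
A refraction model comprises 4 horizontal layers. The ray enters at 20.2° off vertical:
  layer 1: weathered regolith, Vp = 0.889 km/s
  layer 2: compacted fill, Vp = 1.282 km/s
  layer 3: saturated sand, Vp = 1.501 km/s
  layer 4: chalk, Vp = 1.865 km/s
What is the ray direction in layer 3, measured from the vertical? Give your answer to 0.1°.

35.7°

Ray parameter p = sin 20.2° / 0.889 = 3.8841e-01 s/km.
sin θ_3 = p·V_3 = 3.8841e-01 × 1.501 = 0.5830.
θ_3 = arcsin 0.5830 = 35.66°.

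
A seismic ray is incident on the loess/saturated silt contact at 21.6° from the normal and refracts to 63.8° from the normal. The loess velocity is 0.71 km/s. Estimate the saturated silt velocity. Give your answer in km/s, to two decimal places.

Snell's law: sin 21.6°/V₁ = sin 63.8°/V₂.
V₂ = V₁·sin 63.8°/sin 21.6° = 0.71 × 2.4374 = 1.73 km/s.

1.73 km/s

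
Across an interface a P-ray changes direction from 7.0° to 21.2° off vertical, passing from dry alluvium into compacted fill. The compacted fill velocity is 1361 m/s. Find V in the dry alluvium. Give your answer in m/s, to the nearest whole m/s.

459 m/s

Snell's law: sin 7.0°/V₁ = sin 21.2°/V₂.
V₁ = V₂·sin 7.0°/sin 21.2° = 1361 × 0.3370 = 458.66 m/s.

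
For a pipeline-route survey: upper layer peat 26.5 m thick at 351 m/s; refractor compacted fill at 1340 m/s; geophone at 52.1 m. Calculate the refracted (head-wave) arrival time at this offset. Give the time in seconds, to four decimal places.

0.1846 s

t = x/V₂ + 2h·√(V₂²−V₁²)/(V₁V₂).
√(V₂²−V₁²) = √(1340²−351²) = 1293.2 m/s; delay term = 2·26.5·1293.2/(351·1340) = 0.14572 s.
t = 52.1/1340 + 0.14572 = 0.18461 s.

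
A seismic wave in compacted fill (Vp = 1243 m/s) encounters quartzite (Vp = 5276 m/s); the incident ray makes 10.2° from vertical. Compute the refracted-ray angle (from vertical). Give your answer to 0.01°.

48.73°

sin θ₁/V₁ = sin θ₂/V₂ ⇒ sin θ₂ = 5276·sin 10.2°/1243 = 5276·0.1771/1243 = 0.7516.
θ₂ = arcsin 0.7516 = 48.73° from the normal.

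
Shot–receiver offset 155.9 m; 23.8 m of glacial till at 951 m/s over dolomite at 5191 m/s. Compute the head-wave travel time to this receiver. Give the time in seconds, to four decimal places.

θ_c = arcsin(V₁/V₂) = arcsin(951/5191) = 10.56°, cos θ_c = 0.9831.
Intercept time tᵢ = 2h cos θ_c / V₁ = 2·23.8·0.9831/951 = 0.04921 s.
t = x/V₂ + tᵢ = 155.9/5191 + 0.04921 = 0.07924 s.

0.0792 s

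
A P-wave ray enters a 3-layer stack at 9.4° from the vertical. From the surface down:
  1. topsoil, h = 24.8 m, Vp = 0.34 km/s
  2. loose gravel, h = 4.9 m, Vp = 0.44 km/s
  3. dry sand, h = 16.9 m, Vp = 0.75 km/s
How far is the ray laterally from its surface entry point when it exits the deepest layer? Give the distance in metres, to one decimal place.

11.7 m

p = sin θ₁/V₁ = sin 9.4°/0.34 = 4.8037e-01 s/km is conserved through the stack.
Layer 1: θ = 9.40°; offset = 24.8·tan 9.40° = 4.106 m.
Layer 2: sin θ = p·0.44 = 0.2114 → θ = 12.20°; offset = 4.9·tan 12.20° = 1.060 m.
Layer 3: sin θ = p·0.75 = 0.3603 → θ = 21.12°; offset = 16.9·tan 21.12° = 6.527 m.
Total horizontal offset = 11.692 m.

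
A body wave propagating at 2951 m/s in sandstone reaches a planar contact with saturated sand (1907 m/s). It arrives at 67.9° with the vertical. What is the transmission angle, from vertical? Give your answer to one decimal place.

sin θ₁/V₁ = sin θ₂/V₂ ⇒ sin θ₂ = 1907·sin 67.9°/2951 = 1907·0.9265/2951 = 0.5987.
θ₂ = arcsin 0.5987 = 36.78° from the normal.

36.8°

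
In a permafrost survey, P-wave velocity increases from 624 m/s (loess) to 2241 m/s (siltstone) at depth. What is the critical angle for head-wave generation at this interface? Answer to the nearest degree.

Critical incidence: sin θ_c = V₁/V₂ = 624/2241 = 0.2784.
θ_c = arcsin 0.2784 = 16.17°.

16°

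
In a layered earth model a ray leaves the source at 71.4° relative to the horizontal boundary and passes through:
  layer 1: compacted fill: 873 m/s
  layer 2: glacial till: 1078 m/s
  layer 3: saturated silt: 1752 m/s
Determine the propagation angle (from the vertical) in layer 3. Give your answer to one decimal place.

From the normal: θ₁ = 90° − 71.4° = 18.6°.
Ray parameter p = sin 18.6° / 873 = 3.6536e-04 s/m.
sin θ_3 = p·V_3 = 3.6536e-04 × 1752 = 0.6401.
θ_3 = arcsin 0.6401 = 39.80°.

39.8°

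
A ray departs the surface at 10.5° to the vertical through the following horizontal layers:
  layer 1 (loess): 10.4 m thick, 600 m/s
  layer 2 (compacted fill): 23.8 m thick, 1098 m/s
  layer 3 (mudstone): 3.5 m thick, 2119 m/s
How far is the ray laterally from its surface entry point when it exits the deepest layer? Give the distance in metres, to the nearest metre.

Ray parameter p = sin 10.5° / 600 m/s = 3.0373e-04 s/m.
Layer 1: θ = 10.50°; offset = 10.4·tan 10.50° = 1.928 m.
Layer 2: sin θ = p·1098 = 0.3335 → θ = 19.48°; offset = 23.8·tan 19.48° = 8.419 m.
Layer 3: sin θ = p·2119 = 0.6436 → θ = 40.06°; offset = 3.5·tan 40.06° = 2.943 m.
Σ offsets = 13.290 m.

13 m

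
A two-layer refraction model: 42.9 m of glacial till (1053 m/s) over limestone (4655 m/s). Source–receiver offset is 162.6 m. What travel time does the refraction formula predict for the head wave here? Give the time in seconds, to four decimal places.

0.1143 s

θ_c = arcsin(V₁/V₂) = arcsin(1053/4655) = 13.07°, cos θ_c = 0.9741.
Intercept time tᵢ = 2h cos θ_c / V₁ = 2·42.9·0.9741/1053 = 0.07937 s.
t = x/V₂ + tᵢ = 162.6/4655 + 0.07937 = 0.11430 s.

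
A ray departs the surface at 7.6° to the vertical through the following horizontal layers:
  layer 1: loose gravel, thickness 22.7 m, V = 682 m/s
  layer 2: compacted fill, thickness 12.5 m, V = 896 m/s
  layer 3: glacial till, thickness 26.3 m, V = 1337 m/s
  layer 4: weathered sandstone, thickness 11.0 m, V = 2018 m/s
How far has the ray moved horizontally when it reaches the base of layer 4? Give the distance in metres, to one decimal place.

17.0 m

Ray parameter p = sin 7.6° / 682 m/s = 1.9392e-04 s/m.
Layer 1: θ = 7.60°; offset = 22.7·tan 7.60° = 3.029 m.
Layer 2: sin θ = p·896 = 0.1738 → θ = 10.01°; offset = 12.5·tan 10.01° = 2.206 m.
Layer 3: sin θ = p·1337 = 0.2593 → θ = 15.03°; offset = 26.3·tan 15.03° = 7.060 m.
Layer 4: sin θ = p·2018 = 0.3913 → θ = 23.04°; offset = 11.0·tan 23.04° = 4.678 m.
Σ offsets = 16.973 m.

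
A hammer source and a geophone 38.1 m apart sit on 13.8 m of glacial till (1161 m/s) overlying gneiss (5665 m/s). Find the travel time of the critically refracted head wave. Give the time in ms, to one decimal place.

30.0 ms

t = x/V₂ + 2h·√(V₂²−V₁²)/(V₁V₂).
√(V₂²−V₁²) = √(5665²−1161²) = 5544.8 m/s; delay term = 2·13.8·5544.8/(1161·5665) = 0.02327 s.
t = 38.1/5665 + 0.02327 = 0.02999 s.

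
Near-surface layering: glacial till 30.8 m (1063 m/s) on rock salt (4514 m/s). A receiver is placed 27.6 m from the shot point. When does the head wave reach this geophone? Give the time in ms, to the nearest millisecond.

62 ms

θ_c = arcsin(V₁/V₂) = arcsin(1063/4514) = 13.62°, cos θ_c = 0.9719.
Intercept time tᵢ = 2h cos θ_c / V₁ = 2·30.8·0.9719/1063 = 0.05632 s.
t = x/V₂ + tᵢ = 27.6/4514 + 0.05632 = 0.06243 s.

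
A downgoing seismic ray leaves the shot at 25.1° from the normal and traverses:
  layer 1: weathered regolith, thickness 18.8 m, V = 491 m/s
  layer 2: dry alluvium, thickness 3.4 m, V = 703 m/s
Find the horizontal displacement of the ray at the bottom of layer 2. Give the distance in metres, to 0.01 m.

11.41 m

Apply Snell's law at each interface; in layer i the horizontal offset is hᵢ·tan θᵢ.
Layer 1: θ = 25.10°; offset = 18.8·tan 25.10° = 8.8066 m.
Layer 2: sin θ = 703·sin 25.1°/491 = 0.6074, θ = 37.40°; offset = 3.4·tan 37.40° = 2.5994 m.
Σ offsets = 11.4059 m.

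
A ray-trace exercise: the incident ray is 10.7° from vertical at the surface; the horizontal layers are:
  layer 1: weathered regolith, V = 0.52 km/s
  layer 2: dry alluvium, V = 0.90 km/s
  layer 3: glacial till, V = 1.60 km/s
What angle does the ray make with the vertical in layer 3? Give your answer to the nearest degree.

35°

Ray parameter p = sin 10.7° / 0.52 = 3.5705e-01 s/km.
sin θ_3 = p·V_3 = 3.5705e-01 × 1.60 = 0.5713.
θ_3 = 34.84° from the vertical.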